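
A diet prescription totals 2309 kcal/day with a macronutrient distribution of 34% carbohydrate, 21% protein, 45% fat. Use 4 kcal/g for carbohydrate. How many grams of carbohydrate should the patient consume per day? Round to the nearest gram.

196 g/day

Carbohydrate energy = 34% × 2309 = 785.06 kcal.
At 4 kcal/g: 785.06 ÷ 4 = 196.265 g.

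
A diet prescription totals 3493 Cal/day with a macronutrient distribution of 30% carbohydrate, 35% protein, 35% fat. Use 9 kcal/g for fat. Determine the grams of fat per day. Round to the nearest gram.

136 g/day

Fat energy = 35% × 3493 = 1222.55 kcal.
At 9 kcal/g: 1222.55 ÷ 9 = 135.8389 g.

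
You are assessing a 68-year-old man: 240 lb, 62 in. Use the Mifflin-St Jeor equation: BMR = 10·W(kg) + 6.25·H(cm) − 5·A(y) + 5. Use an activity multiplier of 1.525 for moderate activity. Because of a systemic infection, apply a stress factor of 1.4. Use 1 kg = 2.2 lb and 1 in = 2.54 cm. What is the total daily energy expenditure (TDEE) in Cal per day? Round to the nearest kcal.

Convert to metric: weight = 240 ÷ 2.2 = 109.0909 kg; height = 62 × 2.54 = 157.48 cm.
Mifflin-St Jeor (male): BMR = 10(109.0909) + 6.25(157.48) − 5(68) + 5 = 1090.9091 + 984.25 − 340 + 5 = 1740.1591 kcal/day.
TEE = BMR × activity factor = 1740.1591 × 1.525 = 2653.7426 kcal/day.
Apply stress factor: 2653.7426 × 1.4 = 3715.2397 kcal/day.

3715 Cal per day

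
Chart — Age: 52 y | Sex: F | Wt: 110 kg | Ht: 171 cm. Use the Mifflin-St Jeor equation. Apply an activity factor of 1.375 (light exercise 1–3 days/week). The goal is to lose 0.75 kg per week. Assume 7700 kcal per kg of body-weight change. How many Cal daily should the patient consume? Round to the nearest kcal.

1578 Cal daily

Mifflin-St Jeor (female): BMR = 10(110) + 6.25(171) − 5(52) − 161 = 1100 + 1068.75 − 260 − 161 = 1747.75 kcal/day.
TEE = 1747.75 × 1.375 = 2403.1563 kcal/day.
Required daily deficit = 0.75 × 7700 ÷ 7 = 825 kcal/day.
Target intake = 2403.1563 − 825 = 1578.1563 kcal/day.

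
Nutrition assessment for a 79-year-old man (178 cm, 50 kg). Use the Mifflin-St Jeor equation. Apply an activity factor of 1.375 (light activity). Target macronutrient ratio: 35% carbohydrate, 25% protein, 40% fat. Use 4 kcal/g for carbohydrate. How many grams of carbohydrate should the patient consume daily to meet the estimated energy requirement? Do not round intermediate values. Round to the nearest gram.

Mifflin-St Jeor (male): BMR = 10(50) + 6.25(178) − 5(79) + 5 = 500 + 1112.5 − 395 + 5 = 1222.5 kcal/day.
TEE = 1222.5 × 1.375 = 1680.9375 kcal/day.
Carbohydrate energy = 35% × 1680.9375 = 588.3281 kcal.
Carbohydrate = 588.3281 ÷ 4 kcal/g = 147.082 g.

147 g/day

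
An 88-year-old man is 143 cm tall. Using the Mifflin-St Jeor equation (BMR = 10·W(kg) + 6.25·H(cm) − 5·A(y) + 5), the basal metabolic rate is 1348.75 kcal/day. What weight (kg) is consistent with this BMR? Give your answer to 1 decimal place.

89.0 kg

1348.75 = 10·W + 6.25(143) − 5(88) + 5
10·W = 1348.75 − 458.75 = 890, so W = 89 kg.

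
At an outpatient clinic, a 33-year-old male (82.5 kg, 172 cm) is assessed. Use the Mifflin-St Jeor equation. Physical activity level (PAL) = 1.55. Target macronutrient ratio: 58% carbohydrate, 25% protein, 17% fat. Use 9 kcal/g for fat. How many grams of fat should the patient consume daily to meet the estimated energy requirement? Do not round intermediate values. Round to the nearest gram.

51 g/day

Mifflin-St Jeor (male): BMR = 10(82.5) + 6.25(172) − 5(33) + 5 = 825 + 1075 − 165 + 5 = 1740 kcal/day.
TEE = 1740 × 1.55 = 2697 kcal/day.
Fat energy = 17% × 2697 = 458.49 kcal.
Fat = 458.49 ÷ 9 kcal/g = 50.9433 g.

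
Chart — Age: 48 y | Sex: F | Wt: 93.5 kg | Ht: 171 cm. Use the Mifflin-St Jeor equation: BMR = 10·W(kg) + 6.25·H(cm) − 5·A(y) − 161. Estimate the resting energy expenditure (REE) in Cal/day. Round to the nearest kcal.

Mifflin-St Jeor (female): BMR = 10(93.5) + 6.25(171) − 5(48) − 161 = 935 + 1068.75 − 240 − 161 = 1602.75 kcal/day.

1603 Cal/day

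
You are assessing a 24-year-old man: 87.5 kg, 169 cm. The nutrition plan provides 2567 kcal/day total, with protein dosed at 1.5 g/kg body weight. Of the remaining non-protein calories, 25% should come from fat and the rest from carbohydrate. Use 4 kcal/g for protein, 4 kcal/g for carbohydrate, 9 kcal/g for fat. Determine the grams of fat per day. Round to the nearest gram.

Protein = 1.5 × 87.5 = 131.25 g → 131.25 × 4 = 525 kcal.
Non-protein calories = 2567 − 525 = 2042 kcal.
Fat: 25% × 2042 = 510.5 kcal; carbohydrate: 1531.5 kcal.
Fat: 510.5 kcal ÷ 9 kcal/g = 56.7222 g.

57 g/day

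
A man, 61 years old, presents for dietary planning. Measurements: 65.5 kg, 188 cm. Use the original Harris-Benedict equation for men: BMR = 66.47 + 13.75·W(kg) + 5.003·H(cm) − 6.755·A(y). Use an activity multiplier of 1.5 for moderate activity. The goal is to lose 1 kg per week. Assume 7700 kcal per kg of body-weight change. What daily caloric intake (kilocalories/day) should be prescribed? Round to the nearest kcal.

Harris-Benedict: BMR = 66.47 + 13.75(65.5) + 5.003(188) − 6.755(61) = 1495.604 kcal/day.
TEE = 1495.604 × 1.5 = 2243.406 kcal/day.
Required daily deficit = 1 × 7700 ÷ 7 = 1100 kcal/day.
Target intake = 2243.406 − 1100 = 1143.406 kcal/day.

1143 kilocalories/day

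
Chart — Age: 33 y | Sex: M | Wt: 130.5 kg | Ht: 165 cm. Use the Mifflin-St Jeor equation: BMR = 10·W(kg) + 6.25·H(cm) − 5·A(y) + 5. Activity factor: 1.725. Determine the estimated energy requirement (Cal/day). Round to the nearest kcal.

Mifflin-St Jeor (male): BMR = 10(130.5) + 6.25(165) − 5(33) + 5 = 1305 + 1031.25 − 165 + 5 = 2176.25 kcal/day.
TEE = BMR × activity factor = 2176.25 × 1.725 = 3754.0313 kcal/day.

3754 Cal/day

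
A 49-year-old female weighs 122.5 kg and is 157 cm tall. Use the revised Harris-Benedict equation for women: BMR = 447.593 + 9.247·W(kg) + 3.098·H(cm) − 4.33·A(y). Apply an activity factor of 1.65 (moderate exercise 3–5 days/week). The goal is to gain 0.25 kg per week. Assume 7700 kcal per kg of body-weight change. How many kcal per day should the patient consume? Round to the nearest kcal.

Harris-Benedict: BMR = 447.593 + 9.247(122.5) + 3.098(157) − 4.33(49) = 1854.5665 kcal/day.
TEE = 1854.5665 × 1.65 = 3060.0347 kcal/day.
Required daily surplus = 0.25 × 7700 ÷ 7 = 275 kcal/day.
Target intake = 3060.0347 + 275 = 3335.0347 kcal/day.

3335 kcal per day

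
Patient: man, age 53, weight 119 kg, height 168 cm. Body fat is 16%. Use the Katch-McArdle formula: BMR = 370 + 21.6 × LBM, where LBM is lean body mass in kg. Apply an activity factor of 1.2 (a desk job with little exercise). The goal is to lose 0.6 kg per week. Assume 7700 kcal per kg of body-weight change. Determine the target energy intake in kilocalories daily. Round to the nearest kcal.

2375 kilocalories daily

LBM = 119 × (1 − 0.16) = 99.96 kg. Katch-McArdle: BMR = 370 + 21.6 × 99.96 = 2529.136 kcal/day.
TEE = 2529.136 × 1.2 = 3034.9632 kcal/day.
Required daily deficit = 0.6 × 7700 ÷ 7 = 660 kcal/day.
Target intake = 3034.9632 − 660 = 2374.9632 kcal/day.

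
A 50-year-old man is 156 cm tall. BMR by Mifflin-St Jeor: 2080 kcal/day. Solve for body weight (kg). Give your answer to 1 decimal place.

2080 = 10·W + 6.25(156) − 5(50) + 5
10·W = 2080 − 730 = 1350, so W = 135 kg.

135.0 kg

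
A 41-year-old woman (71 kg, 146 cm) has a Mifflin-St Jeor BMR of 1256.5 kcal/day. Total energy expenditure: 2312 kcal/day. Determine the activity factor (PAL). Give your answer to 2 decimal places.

1.84

Activity factor = TEE ÷ BMR = 2312 ÷ 1256.5 = 1.84.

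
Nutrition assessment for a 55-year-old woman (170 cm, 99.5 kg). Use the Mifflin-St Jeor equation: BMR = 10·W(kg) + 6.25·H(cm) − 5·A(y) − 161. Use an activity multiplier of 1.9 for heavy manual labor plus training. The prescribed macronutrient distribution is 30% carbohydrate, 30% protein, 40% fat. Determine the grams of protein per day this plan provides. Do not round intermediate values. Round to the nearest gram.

231 g/day

Mifflin-St Jeor (female): BMR = 10(99.5) + 6.25(170) − 5(55) − 161 = 995 + 1062.5 − 275 − 161 = 1621.5 kcal/day.
TEE = 1621.5 × 1.9 = 3080.85 kcal/day.
Protein energy = 30% × 3080.85 = 924.255 kcal.
Protein = 924.255 ÷ 4 kcal/g = 231.0638 g.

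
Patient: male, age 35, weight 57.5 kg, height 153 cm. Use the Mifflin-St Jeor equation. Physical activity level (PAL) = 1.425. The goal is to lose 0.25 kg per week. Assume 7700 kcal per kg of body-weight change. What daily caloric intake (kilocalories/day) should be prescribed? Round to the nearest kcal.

1665 kilocalories/day

Mifflin-St Jeor (male): BMR = 10(57.5) + 6.25(153) − 5(35) + 5 = 575 + 956.25 − 175 + 5 = 1361.25 kcal/day.
TEE = 1361.25 × 1.425 = 1939.7813 kcal/day.
Required daily deficit = 0.25 × 7700 ÷ 7 = 275 kcal/day.
Target intake = 1939.7813 − 275 = 1664.7813 kcal/day.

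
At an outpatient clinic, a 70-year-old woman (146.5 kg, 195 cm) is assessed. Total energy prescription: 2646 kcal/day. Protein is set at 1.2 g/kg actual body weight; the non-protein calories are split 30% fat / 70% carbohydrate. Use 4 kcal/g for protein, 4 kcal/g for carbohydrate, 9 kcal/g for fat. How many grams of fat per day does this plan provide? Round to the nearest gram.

65 g/day

Protein = 1.2 × 146.5 = 175.8 g → 175.8 × 4 = 703.2 kcal.
Non-protein calories = 2646 − 703.2 = 1942.8 kcal.
Fat: 30% × 1942.8 = 582.84 kcal; carbohydrate: 1359.96 kcal.
Fat: 582.84 kcal ÷ 9 kcal/g = 64.76 g.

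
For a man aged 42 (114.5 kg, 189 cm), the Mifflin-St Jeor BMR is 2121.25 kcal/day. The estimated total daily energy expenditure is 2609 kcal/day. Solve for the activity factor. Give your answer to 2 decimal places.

Activity factor = TEE ÷ BMR = 2609 ÷ 2121.25 = 1.23.

1.23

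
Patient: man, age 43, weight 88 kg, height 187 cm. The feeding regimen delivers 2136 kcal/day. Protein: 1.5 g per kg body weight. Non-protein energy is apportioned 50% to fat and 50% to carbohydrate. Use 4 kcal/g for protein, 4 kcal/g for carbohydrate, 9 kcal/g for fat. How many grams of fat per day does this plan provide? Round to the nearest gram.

89 g/day

Protein = 1.5 × 88 = 132 g → 132 × 4 = 528 kcal.
Non-protein calories = 2136 − 528 = 1608 kcal.
Fat: 50% × 1608 = 804 kcal; carbohydrate: 804 kcal.
Fat: 804 kcal ÷ 9 kcal/g = 89.3333 g.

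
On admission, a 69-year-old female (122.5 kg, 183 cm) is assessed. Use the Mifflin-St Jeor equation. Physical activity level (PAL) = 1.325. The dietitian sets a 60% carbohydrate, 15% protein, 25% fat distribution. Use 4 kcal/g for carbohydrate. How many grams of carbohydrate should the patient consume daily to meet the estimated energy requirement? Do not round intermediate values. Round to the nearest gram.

370 g/day

Mifflin-St Jeor (female): BMR = 10(122.5) + 6.25(183) − 5(69) − 161 = 1225 + 1143.75 − 345 − 161 = 1862.75 kcal/day.
TEE = 1862.75 × 1.325 = 2468.1438 kcal/day.
Carbohydrate energy = 60% × 2468.1438 = 1480.8863 kcal.
Carbohydrate = 1480.8863 ÷ 4 kcal/g = 370.2216 g.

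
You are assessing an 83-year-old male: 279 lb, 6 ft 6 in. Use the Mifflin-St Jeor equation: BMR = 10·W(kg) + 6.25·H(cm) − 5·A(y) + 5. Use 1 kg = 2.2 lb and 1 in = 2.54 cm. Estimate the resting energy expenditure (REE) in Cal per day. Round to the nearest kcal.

Convert to metric: weight = 279 ÷ 2.2 = 126.8182 kg; height = (6×12 + 6) × 2.54 = 78 × 2.54 = 198.12 cm.
Mifflin-St Jeor (male): BMR = 10(126.8182) + 6.25(198.12) − 5(83) + 5 = 1268.1818 + 1238.25 − 415 + 5 = 2096.4318 kcal/day.

2096 Cal per day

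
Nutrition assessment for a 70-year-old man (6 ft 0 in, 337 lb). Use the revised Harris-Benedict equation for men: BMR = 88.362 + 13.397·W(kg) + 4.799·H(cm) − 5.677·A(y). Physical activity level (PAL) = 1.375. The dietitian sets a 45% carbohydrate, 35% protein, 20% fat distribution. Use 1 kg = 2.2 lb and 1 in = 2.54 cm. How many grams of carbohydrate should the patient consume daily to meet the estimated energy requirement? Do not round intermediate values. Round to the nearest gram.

405 g/day

Convert to metric: weight = 337 ÷ 2.2 = 153.1818 kg; height = (6×12 + 0) × 2.54 = 72 × 2.54 = 182.88 cm.
Harris-Benedict: BMR = 88.362 + 13.397(153.1818) + 4.799(182.88) − 5.677(70) = 2620.7899 kcal/day.
TEE = 2620.7899 × 1.375 = 3603.5862 kcal/day.
Carbohydrate energy = 45% × 3603.5862 = 1621.6138 kcal.
Carbohydrate = 1621.6138 ÷ 4 kcal/g = 405.4034 g.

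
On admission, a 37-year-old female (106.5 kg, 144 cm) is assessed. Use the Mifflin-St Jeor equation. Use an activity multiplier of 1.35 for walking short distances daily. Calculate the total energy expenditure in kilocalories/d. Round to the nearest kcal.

2186 kilocalories/d

Mifflin-St Jeor (female): BMR = 10(106.5) + 6.25(144) − 5(37) − 161 = 1065 + 900 − 185 − 161 = 1619 kcal/day.
TEE = BMR × activity factor = 1619 × 1.35 = 2185.65 kcal/day.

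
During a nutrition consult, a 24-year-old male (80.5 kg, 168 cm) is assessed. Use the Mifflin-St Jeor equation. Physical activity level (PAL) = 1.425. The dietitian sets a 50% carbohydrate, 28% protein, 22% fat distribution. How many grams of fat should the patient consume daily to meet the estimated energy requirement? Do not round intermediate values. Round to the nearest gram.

61 g/day

Mifflin-St Jeor (male): BMR = 10(80.5) + 6.25(168) − 5(24) + 5 = 805 + 1050 − 120 + 5 = 1740 kcal/day.
TEE = 1740 × 1.425 = 2479.5 kcal/day.
Fat energy = 22% × 2479.5 = 545.49 kcal.
Fat = 545.49 ÷ 9 kcal/g = 60.61 g.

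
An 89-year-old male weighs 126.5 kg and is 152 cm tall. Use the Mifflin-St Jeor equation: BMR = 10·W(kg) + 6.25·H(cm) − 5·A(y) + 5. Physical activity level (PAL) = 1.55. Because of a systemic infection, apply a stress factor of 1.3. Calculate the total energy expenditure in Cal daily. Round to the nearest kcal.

Mifflin-St Jeor (male): BMR = 10(126.5) + 6.25(152) − 5(89) + 5 = 1265 + 950 − 445 + 5 = 1775 kcal/day.
TEE = BMR × activity factor = 1775 × 1.55 = 2751.25 kcal/day.
Apply stress factor: 2751.25 × 1.3 = 3576.625 kcal/day.

3577 Cal daily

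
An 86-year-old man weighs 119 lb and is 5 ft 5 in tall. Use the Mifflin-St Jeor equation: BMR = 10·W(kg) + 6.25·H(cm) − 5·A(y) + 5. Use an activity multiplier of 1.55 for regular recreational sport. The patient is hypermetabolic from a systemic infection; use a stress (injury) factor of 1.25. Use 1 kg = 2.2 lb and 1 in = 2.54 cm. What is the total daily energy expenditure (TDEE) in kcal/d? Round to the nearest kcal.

Convert to metric: weight = 119 ÷ 2.2 = 54.0909 kg; height = (5×12 + 5) × 2.54 = 65 × 2.54 = 165.1 cm.
Mifflin-St Jeor (male): BMR = 10(54.0909) + 6.25(165.1) − 5(86) + 5 = 540.9091 + 1031.875 − 430 + 5 = 1147.7841 kcal/day.
TEE = BMR × activity factor = 1147.7841 × 1.55 = 1779.0653 kcal/day.
Apply stress factor: 1779.0653 × 1.25 = 2223.8317 kcal/day.

2224 kcal/d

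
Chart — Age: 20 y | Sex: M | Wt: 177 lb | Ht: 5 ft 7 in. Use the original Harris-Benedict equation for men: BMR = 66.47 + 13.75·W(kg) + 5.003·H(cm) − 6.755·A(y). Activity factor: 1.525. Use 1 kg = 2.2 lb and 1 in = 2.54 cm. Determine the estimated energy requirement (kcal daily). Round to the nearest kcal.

2881 kcal daily

Convert to metric: weight = 177 ÷ 2.2 = 80.4545 kg; height = (5×12 + 7) × 2.54 = 67 × 2.54 = 170.18 cm.
Harris-Benedict: BMR = 66.47 + 13.75(80.4545) + 5.003(170.18) − 6.755(20) = 1889.0305 kcal/day.
TEE = BMR × activity factor = 1889.0305 × 1.525 = 2880.7716 kcal/day.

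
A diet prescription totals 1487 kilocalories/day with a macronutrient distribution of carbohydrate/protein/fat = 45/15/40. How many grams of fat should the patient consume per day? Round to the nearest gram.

66 g/day

Fat energy = 40% × 1487 = 594.8 kcal.
At 9 kcal/g: 594.8 ÷ 9 = 66.0889 g.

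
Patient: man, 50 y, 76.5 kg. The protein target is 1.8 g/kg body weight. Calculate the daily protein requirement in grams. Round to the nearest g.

138 g/day

Protein = 1.8 g/kg × 76.5 kg = 137.7 g/day.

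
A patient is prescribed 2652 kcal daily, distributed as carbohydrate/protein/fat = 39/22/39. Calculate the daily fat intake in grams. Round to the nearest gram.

Fat energy = 39% × 2652 = 1034.28 kcal.
At 9 kcal/g: 1034.28 ÷ 9 = 114.92 g.

115 g/day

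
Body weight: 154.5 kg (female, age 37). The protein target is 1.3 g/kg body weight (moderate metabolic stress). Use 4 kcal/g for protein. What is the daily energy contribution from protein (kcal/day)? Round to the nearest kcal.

803 kcal/day

Protein = 1.3 g/kg × 154.5 kg = 200.85 g/day.
Protein energy = 200.85 g × 4 kcal/g = 803.4 kcal/day.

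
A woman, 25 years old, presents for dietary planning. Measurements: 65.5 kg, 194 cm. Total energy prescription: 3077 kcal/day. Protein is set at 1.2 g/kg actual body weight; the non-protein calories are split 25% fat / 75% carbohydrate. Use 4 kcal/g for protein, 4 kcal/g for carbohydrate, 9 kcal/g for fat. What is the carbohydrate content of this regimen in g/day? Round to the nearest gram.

518 g/day

Protein = 1.2 × 65.5 = 78.6 g → 78.6 × 4 = 314.4 kcal.
Non-protein calories = 3077 − 314.4 = 2762.6 kcal.
Fat: 25% × 2762.6 = 690.65 kcal; carbohydrate: 2071.95 kcal.
Carbohydrate: 2071.95 kcal ÷ 4 kcal/g = 517.9875 g.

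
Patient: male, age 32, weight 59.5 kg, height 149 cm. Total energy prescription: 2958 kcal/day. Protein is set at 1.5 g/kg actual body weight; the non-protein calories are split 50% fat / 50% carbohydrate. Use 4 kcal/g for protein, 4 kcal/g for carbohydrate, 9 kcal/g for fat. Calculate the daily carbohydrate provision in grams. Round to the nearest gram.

Protein = 1.5 × 59.5 = 89.25 g → 89.25 × 4 = 357 kcal.
Non-protein calories = 2958 − 357 = 2601 kcal.
Fat: 50% × 2601 = 1300.5 kcal; carbohydrate: 1300.5 kcal.
Carbohydrate: 1300.5 kcal ÷ 4 kcal/g = 325.125 g.

325 g/day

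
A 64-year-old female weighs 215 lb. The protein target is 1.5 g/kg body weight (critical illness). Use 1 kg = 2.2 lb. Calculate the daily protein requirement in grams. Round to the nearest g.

Weight in kg = 215 ÷ 2.2 = 97.7273 kg.
Protein = 1.5 g/kg × 97.7273 kg = 146.5909 g/day.

147 g/day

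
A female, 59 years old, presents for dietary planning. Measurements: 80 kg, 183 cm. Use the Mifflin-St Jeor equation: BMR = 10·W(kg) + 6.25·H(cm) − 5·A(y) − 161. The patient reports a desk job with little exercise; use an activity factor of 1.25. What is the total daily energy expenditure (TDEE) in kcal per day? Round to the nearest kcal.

Mifflin-St Jeor (female): BMR = 10(80) + 6.25(183) − 5(59) − 161 = 800 + 1143.75 − 295 − 161 = 1487.75 kcal/day.
TEE = BMR × activity factor = 1487.75 × 1.25 = 1859.6875 kcal/day.

1860 kcal per day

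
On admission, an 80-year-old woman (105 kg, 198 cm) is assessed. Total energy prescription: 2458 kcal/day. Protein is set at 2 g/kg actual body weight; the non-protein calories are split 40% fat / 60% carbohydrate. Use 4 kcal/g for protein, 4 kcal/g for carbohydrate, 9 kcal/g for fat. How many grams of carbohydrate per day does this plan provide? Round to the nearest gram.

Protein = 2 × 105 = 210 g → 210 × 4 = 840 kcal.
Non-protein calories = 2458 − 840 = 1618 kcal.
Fat: 40% × 1618 = 647.2 kcal; carbohydrate: 970.8 kcal.
Carbohydrate: 970.8 kcal ÷ 4 kcal/g = 242.7 g.

243 g/day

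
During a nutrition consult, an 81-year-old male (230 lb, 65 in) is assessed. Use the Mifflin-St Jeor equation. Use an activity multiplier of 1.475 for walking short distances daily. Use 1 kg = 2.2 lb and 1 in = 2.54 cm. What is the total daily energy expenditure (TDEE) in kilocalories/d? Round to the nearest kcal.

2474 kilocalories/d

Convert to metric: weight = 230 ÷ 2.2 = 104.5455 kg; height = 65 × 2.54 = 165.1 cm.
Mifflin-St Jeor (male): BMR = 10(104.5455) + 6.25(165.1) − 5(81) + 5 = 1045.4545 + 1031.875 − 405 + 5 = 1677.3295 kcal/day.
TEE = BMR × activity factor = 1677.3295 × 1.475 = 2474.0611 kcal/day.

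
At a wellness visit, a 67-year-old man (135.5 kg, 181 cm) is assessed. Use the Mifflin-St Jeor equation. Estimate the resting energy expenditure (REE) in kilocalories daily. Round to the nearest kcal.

Mifflin-St Jeor (male): BMR = 10(135.5) + 6.25(181) − 5(67) + 5 = 1355 + 1131.25 − 335 + 5 = 2156.25 kcal/day.

2156 kilocalories daily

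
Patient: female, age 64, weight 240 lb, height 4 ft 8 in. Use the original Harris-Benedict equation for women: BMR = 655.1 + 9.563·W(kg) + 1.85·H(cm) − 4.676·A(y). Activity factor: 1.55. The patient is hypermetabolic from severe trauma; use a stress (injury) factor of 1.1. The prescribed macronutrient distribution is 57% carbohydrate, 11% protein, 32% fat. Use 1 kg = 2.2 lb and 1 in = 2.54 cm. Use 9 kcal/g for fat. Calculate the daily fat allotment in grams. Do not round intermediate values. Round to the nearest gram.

Convert to metric: weight = 240 ÷ 2.2 = 109.0909 kg; height = (4×12 + 8) × 2.54 = 56 × 2.54 = 142.24 cm.
Harris-Benedict: BMR = 655.1 + 9.563(109.0909) + 1.85(142.24) − 4.676(64) = 1662.2164 kcal/day.
TEE = 1662.2164 × 1.55 = 2576.4354 kcal/day.
With stress factor 1.1: 2576.4354 × 1.1 = 2834.0789 kcal/day.
Fat energy = 32% × 2834.0789 = 906.9052 kcal.
Fat = 906.9052 ÷ 9 kcal/g = 100.7672 g.

101 g/day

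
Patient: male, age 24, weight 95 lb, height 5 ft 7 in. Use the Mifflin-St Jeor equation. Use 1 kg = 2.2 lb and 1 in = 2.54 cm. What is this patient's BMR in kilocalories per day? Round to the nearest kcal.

Convert to metric: weight = 95 ÷ 2.2 = 43.1818 kg; height = (5×12 + 7) × 2.54 = 67 × 2.54 = 170.18 cm.
Mifflin-St Jeor (male): BMR = 10(43.1818) + 6.25(170.18) − 5(24) + 5 = 431.8182 + 1063.625 − 120 + 5 = 1380.4432 kcal/day.

1380 kilocalories per day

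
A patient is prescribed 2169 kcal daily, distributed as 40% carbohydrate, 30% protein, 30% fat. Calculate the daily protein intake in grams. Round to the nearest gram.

Protein energy = 30% × 2169 = 650.7 kcal.
At 4 kcal/g: 650.7 ÷ 4 = 162.675 g.

163 g/day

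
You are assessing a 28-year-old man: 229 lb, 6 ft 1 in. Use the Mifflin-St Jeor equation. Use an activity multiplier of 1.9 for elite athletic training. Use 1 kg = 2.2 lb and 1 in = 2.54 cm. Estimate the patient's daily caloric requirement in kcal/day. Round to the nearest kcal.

Convert to metric: weight = 229 ÷ 2.2 = 104.0909 kg; height = (6×12 + 1) × 2.54 = 73 × 2.54 = 185.42 cm.
Mifflin-St Jeor (male): BMR = 10(104.0909) + 6.25(185.42) − 5(28) + 5 = 1040.9091 + 1158.875 − 140 + 5 = 2064.7841 kcal/day.
TEE = BMR × activity factor = 2064.7841 × 1.9 = 3923.0898 kcal/day.

3923 kcal/day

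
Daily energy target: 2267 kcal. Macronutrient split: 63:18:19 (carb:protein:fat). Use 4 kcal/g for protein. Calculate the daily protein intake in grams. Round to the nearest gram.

Protein energy = 18% × 2267 = 408.06 kcal.
At 4 kcal/g: 408.06 ÷ 4 = 102.015 g.

102 g/day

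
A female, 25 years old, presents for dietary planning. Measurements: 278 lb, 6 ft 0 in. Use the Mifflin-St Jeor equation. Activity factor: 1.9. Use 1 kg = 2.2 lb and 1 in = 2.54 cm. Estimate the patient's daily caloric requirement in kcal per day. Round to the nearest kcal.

Convert to metric: weight = 278 ÷ 2.2 = 126.3636 kg; height = (6×12 + 0) × 2.54 = 72 × 2.54 = 182.88 cm.
Mifflin-St Jeor (female): BMR = 10(126.3636) + 6.25(182.88) − 5(25) − 161 = 1263.6364 + 1143 − 125 − 161 = 2120.6364 kcal/day.
TEE = BMR × activity factor = 2120.6364 × 1.9 = 4029.2091 kcal/day.

4029 kcal per day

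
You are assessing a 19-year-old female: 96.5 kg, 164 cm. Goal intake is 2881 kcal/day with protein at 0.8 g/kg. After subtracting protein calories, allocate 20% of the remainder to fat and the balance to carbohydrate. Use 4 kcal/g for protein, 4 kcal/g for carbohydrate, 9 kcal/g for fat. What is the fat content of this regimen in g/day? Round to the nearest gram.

57 g/day

Protein = 0.8 × 96.5 = 77.2 g → 77.2 × 4 = 308.8 kcal.
Non-protein calories = 2881 − 308.8 = 2572.2 kcal.
Fat: 20% × 2572.2 = 514.44 kcal; carbohydrate: 2057.76 kcal.
Fat: 514.44 kcal ÷ 9 kcal/g = 57.16 g.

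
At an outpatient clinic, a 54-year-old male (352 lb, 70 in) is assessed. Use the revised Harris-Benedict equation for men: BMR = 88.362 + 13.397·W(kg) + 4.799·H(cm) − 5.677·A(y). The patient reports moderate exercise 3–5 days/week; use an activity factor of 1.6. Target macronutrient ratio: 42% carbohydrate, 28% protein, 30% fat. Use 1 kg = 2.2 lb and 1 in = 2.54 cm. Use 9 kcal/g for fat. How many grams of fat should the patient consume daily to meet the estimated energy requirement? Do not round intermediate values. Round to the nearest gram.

Convert to metric: weight = 352 ÷ 2.2 = 160 kg; height = 70 × 2.54 = 177.8 cm.
Harris-Benedict: BMR = 88.362 + 13.397(160) + 4.799(177.8) − 5.677(54) = 2778.5862 kcal/day.
TEE = 2778.5862 × 1.6 = 4445.7379 kcal/day.
Fat energy = 30% × 4445.7379 = 1333.7214 kcal.
Fat = 1333.7214 ÷ 9 kcal/g = 148.1913 g.

148 g/day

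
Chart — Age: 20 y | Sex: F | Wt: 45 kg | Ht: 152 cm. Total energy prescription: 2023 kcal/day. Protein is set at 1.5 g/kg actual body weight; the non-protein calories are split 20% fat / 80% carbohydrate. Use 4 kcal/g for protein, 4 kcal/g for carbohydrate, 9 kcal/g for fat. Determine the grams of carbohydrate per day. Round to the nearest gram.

Protein = 1.5 × 45 = 67.5 g → 67.5 × 4 = 270 kcal.
Non-protein calories = 2023 − 270 = 1753 kcal.
Fat: 20% × 1753 = 350.6 kcal; carbohydrate: 1402.4 kcal.
Carbohydrate: 1402.4 kcal ÷ 4 kcal/g = 350.6 g.

351 g/day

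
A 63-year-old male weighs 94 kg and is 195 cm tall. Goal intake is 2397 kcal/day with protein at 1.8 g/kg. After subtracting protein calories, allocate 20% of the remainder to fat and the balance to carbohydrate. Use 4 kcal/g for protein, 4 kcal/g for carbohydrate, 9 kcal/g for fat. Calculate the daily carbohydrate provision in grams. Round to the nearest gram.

Protein = 1.8 × 94 = 169.2 g → 169.2 × 4 = 676.8 kcal.
Non-protein calories = 2397 − 676.8 = 1720.2 kcal.
Fat: 20% × 1720.2 = 344.04 kcal; carbohydrate: 1376.16 kcal.
Carbohydrate: 1376.16 kcal ÷ 4 kcal/g = 344.04 g.

344 g/day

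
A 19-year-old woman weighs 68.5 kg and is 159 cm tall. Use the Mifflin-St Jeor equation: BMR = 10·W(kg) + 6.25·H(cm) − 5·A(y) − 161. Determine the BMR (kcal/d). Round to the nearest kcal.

1423 kcal/d

Mifflin-St Jeor (female): BMR = 10(68.5) + 6.25(159) − 5(19) − 161 = 685 + 993.75 − 95 − 161 = 1422.75 kcal/day.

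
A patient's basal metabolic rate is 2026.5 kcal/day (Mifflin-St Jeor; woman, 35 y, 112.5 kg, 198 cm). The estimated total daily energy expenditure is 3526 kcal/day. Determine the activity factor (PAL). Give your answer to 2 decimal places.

Activity factor = TEE ÷ BMR = 3526 ÷ 2026.5 = 1.74.

1.74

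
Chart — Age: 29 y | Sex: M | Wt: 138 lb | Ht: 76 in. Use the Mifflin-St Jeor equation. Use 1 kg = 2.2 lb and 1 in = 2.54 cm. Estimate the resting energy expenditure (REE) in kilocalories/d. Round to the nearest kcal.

Convert to metric: weight = 138 ÷ 2.2 = 62.7273 kg; height = 76 × 2.54 = 193.04 cm.
Mifflin-St Jeor (male): BMR = 10(62.7273) + 6.25(193.04) − 5(29) + 5 = 627.2727 + 1206.5 − 145 + 5 = 1693.7727 kcal/day.

1694 kilocalories/d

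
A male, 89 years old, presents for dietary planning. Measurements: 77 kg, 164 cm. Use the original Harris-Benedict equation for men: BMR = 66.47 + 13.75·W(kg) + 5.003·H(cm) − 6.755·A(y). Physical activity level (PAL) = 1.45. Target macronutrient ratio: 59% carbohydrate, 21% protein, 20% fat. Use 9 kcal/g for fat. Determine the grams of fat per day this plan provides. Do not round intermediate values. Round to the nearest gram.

43 g/day

Harris-Benedict: BMR = 66.47 + 13.75(77) + 5.003(164) − 6.755(89) = 1344.517 kcal/day.
TEE = 1344.517 × 1.45 = 1949.5497 kcal/day.
Fat energy = 20% × 1949.5497 = 389.9099 kcal.
Fat = 389.9099 ÷ 9 kcal/g = 43.3233 g.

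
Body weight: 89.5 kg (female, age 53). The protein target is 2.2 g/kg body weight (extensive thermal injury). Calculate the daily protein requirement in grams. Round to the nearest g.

Protein = 2.2 g/kg × 89.5 kg = 196.9 g/day.

197 g/day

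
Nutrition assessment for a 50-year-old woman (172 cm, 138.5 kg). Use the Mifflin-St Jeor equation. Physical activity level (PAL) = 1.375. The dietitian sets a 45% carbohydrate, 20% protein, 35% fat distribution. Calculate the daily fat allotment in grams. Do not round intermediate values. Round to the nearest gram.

110 g/day

Mifflin-St Jeor (female): BMR = 10(138.5) + 6.25(172) − 5(50) − 161 = 1385 + 1075 − 250 − 161 = 2049 kcal/day.
TEE = 2049 × 1.375 = 2817.375 kcal/day.
Fat energy = 35% × 2817.375 = 986.0813 kcal.
Fat = 986.0813 ÷ 9 kcal/g = 109.5646 g.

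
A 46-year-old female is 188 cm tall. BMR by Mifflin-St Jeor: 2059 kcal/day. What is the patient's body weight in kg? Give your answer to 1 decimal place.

127.5 kg

2059 = 10·W + 6.25(188) − 5(46) − 161
10·W = 2059 − 784 = 1275, so W = 127.5 kg.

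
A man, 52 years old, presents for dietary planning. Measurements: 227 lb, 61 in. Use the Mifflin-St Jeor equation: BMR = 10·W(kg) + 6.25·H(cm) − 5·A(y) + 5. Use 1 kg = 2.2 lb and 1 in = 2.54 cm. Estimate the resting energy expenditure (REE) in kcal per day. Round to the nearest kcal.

1745 kcal per day

Convert to metric: weight = 227 ÷ 2.2 = 103.1818 kg; height = 61 × 2.54 = 154.94 cm.
Mifflin-St Jeor (male): BMR = 10(103.1818) + 6.25(154.94) − 5(52) + 5 = 1031.8182 + 968.375 − 260 + 5 = 1745.1932 kcal/day.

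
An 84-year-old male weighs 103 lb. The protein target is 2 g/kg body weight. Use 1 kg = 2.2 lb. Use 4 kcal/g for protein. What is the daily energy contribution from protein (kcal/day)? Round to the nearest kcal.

Weight in kg = 103 ÷ 2.2 = 46.8182 kg.
Protein = 2 g/kg × 46.8182 kg = 93.6364 g/day.
Protein energy = 93.6364 g × 4 kcal/g = 374.5455 kcal/day.

375 kcal/day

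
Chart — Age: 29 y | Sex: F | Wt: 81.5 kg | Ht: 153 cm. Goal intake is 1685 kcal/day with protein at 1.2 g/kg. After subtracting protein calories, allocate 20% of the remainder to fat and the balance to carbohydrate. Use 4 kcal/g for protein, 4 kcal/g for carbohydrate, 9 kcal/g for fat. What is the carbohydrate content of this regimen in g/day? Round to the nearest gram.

259 g/day

Protein = 1.2 × 81.5 = 97.8 g → 97.8 × 4 = 391.2 kcal.
Non-protein calories = 1685 − 391.2 = 1293.8 kcal.
Fat: 20% × 1293.8 = 258.76 kcal; carbohydrate: 1035.04 kcal.
Carbohydrate: 1035.04 kcal ÷ 4 kcal/g = 258.76 g.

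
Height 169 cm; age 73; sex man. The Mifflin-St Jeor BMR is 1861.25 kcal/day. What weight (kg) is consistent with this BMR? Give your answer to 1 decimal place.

1861.25 = 10·W + 6.25(169) − 5(73) + 5
10·W = 1861.25 − 696.25 = 1165, so W = 116.5 kg.

116.5 kg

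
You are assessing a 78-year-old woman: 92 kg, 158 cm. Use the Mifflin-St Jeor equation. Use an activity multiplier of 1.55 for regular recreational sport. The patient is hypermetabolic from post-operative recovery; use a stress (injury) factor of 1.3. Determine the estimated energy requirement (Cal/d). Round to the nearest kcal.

Mifflin-St Jeor (female): BMR = 10(92) + 6.25(158) − 5(78) − 161 = 920 + 987.5 − 390 − 161 = 1356.5 kcal/day.
TEE = BMR × activity factor = 1356.5 × 1.55 = 2102.575 kcal/day.
Apply stress factor: 2102.575 × 1.3 = 2733.3475 kcal/day.

2733 Cal/d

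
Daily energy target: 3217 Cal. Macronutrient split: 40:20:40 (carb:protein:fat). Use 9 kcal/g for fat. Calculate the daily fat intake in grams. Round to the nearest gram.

143 g/day

Fat energy = 40% × 3217 = 1286.8 kcal.
At 9 kcal/g: 1286.8 ÷ 9 = 142.9778 g.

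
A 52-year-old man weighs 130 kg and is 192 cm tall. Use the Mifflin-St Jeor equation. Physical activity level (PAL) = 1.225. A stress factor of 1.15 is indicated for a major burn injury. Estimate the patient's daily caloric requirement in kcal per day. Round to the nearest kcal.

3163 kcal per day

Mifflin-St Jeor (male): BMR = 10(130) + 6.25(192) − 5(52) + 5 = 1300 + 1200 − 260 + 5 = 2245 kcal/day.
TEE = BMR × activity factor = 2245 × 1.225 = 2750.125 kcal/day.
Apply stress factor: 2750.125 × 1.15 = 3162.6438 kcal/day.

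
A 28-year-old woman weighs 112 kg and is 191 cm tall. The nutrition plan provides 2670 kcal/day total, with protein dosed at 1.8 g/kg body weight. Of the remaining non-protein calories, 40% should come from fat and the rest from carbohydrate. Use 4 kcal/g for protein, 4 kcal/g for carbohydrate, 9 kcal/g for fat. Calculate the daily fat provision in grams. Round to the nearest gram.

Protein = 1.8 × 112 = 201.6 g → 201.6 × 4 = 806.4 kcal.
Non-protein calories = 2670 − 806.4 = 1863.6 kcal.
Fat: 40% × 1863.6 = 745.44 kcal; carbohydrate: 1118.16 kcal.
Fat: 745.44 kcal ÷ 9 kcal/g = 82.8267 g.

83 g/day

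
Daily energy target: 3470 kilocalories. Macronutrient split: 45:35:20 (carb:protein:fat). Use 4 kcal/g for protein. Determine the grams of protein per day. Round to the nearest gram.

304 g/day

Protein energy = 35% × 3470 = 1214.5 kcal.
At 4 kcal/g: 1214.5 ÷ 4 = 303.625 g.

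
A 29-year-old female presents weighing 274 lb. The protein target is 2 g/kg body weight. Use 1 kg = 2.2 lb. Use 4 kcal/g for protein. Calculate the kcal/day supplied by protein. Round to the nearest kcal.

996 kcal/day

Weight in kg = 274 ÷ 2.2 = 124.5455 kg.
Protein = 2 g/kg × 124.5455 kg = 249.0909 g/day.
Protein energy = 249.0909 g × 4 kcal/g = 996.3636 kcal/day.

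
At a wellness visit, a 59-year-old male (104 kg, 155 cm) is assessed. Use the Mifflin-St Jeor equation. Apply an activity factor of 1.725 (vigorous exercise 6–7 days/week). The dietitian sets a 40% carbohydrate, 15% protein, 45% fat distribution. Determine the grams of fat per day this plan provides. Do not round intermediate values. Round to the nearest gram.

148 g/day

Mifflin-St Jeor (male): BMR = 10(104) + 6.25(155) − 5(59) + 5 = 1040 + 968.75 − 295 + 5 = 1718.75 kcal/day.
TEE = 1718.75 × 1.725 = 2964.8438 kcal/day.
Fat energy = 45% × 2964.8438 = 1334.1797 kcal.
Fat = 1334.1797 ÷ 9 kcal/g = 148.2422 g.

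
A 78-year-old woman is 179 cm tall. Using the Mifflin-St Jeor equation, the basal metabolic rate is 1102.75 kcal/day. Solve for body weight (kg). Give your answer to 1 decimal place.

1102.75 = 10·W + 6.25(179) − 5(78) − 161
10·W = 1102.75 − 567.75 = 535, so W = 53.5 kg.

53.5 kg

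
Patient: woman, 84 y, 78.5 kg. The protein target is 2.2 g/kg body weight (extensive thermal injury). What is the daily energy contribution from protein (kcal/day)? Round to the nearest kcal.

Protein = 2.2 g/kg × 78.5 kg = 172.7 g/day.
Protein energy = 172.7 g × 4 kcal/g = 690.8 kcal/day.

691 kcal/day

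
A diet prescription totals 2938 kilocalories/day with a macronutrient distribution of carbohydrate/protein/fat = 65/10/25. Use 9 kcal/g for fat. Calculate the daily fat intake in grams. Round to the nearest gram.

Fat energy = 25% × 2938 = 734.5 kcal.
At 9 kcal/g: 734.5 ÷ 9 = 81.6111 g.

82 g/day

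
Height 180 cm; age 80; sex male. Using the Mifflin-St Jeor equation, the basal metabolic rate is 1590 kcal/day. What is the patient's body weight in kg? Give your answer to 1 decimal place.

1590 = 10·W + 6.25(180) − 5(80) + 5
10·W = 1590 − 730 = 860, so W = 86 kg.

86.0 kg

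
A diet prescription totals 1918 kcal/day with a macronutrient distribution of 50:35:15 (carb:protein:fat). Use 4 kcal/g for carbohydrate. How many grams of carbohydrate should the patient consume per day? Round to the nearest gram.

240 g/day

Carbohydrate energy = 50% × 1918 = 959 kcal.
At 4 kcal/g: 959 ÷ 4 = 239.75 g.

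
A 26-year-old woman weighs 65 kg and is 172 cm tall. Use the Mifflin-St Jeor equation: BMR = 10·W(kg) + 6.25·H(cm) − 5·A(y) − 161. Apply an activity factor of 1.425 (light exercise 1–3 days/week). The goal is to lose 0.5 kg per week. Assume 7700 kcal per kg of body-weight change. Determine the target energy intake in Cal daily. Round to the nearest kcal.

1493 Cal daily

Mifflin-St Jeor (female): BMR = 10(65) + 6.25(172) − 5(26) − 161 = 650 + 1075 − 130 − 161 = 1434 kcal/day.
TEE = 1434 × 1.425 = 2043.45 kcal/day.
Required daily deficit = 0.5 × 7700 ÷ 7 = 550 kcal/day.
Target intake = 2043.45 − 550 = 1493.45 kcal/day.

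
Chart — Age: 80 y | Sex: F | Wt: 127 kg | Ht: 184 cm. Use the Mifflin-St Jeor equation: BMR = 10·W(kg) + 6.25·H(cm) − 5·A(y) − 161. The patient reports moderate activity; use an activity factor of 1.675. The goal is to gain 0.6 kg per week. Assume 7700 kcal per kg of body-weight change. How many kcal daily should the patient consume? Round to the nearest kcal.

Mifflin-St Jeor (female): BMR = 10(127) + 6.25(184) − 5(80) − 161 = 1270 + 1150 − 400 − 161 = 1859 kcal/day.
TEE = 1859 × 1.675 = 3113.825 kcal/day.
Required daily surplus = 0.6 × 7700 ÷ 7 = 660 kcal/day.
Target intake = 3113.825 + 660 = 3773.825 kcal/day.

3774 kcal daily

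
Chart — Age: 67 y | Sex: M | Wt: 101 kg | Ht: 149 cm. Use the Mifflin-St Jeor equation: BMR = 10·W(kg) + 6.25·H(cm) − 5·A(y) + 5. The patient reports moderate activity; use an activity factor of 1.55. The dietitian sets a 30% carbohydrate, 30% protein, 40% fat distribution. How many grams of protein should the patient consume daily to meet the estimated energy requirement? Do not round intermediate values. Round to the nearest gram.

Mifflin-St Jeor (male): BMR = 10(101) + 6.25(149) − 5(67) + 5 = 1010 + 931.25 − 335 + 5 = 1611.25 kcal/day.
TEE = 1611.25 × 1.55 = 2497.4375 kcal/day.
Protein energy = 30% × 2497.4375 = 749.2313 kcal.
Protein = 749.2313 ÷ 4 kcal/g = 187.3078 g.

187 g/day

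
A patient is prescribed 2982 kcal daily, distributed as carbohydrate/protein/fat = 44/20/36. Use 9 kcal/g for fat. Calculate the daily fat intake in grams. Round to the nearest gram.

Fat energy = 36% × 2982 = 1073.52 kcal.
At 9 kcal/g: 1073.52 ÷ 9 = 119.28 g.

119 g/day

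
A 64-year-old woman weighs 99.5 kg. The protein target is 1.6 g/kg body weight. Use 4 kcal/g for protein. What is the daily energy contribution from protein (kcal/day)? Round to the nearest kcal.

Protein = 1.6 g/kg × 99.5 kg = 159.2 g/day.
Protein energy = 159.2 g × 4 kcal/g = 636.8 kcal/day.

637 kcal/day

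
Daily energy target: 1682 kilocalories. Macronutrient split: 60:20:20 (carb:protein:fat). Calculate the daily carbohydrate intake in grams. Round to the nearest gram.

252 g/day

Carbohydrate energy = 60% × 1682 = 1009.2 kcal.
At 4 kcal/g: 1009.2 ÷ 4 = 252.3 g.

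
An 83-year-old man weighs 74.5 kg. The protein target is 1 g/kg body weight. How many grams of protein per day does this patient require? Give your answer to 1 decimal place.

74.5 g/day

Protein = 1 g/kg × 74.5 kg = 74.5 g/day.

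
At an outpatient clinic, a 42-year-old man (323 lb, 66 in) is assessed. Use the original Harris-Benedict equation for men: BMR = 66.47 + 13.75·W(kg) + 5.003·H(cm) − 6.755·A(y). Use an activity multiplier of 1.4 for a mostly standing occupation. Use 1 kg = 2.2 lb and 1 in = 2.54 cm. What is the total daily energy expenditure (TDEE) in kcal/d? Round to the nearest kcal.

Convert to metric: weight = 323 ÷ 2.2 = 146.8182 kg; height = 66 × 2.54 = 167.64 cm.
Harris-Benedict: BMR = 66.47 + 13.75(146.8182) + 5.003(167.64) − 6.755(42) = 2640.2129 kcal/day.
TEE = BMR × activity factor = 2640.2129 × 1.4 = 3696.2981 kcal/day.

3696 kcal/d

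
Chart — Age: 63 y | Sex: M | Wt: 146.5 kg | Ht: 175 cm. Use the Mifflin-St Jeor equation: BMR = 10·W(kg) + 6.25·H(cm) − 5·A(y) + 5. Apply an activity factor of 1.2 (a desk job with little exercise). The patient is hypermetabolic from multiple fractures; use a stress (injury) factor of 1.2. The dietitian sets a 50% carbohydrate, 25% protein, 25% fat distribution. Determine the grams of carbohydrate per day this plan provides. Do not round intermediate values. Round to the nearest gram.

405 g/day

Mifflin-St Jeor (male): BMR = 10(146.5) + 6.25(175) − 5(63) + 5 = 1465 + 1093.75 − 315 + 5 = 2248.75 kcal/day.
TEE = 2248.75 × 1.2 = 2698.5 kcal/day.
With stress factor 1.2: 2698.5 × 1.2 = 3238.2 kcal/day.
Carbohydrate energy = 50% × 3238.2 = 1619.1 kcal.
Carbohydrate = 1619.1 ÷ 4 kcal/g = 404.775 g.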